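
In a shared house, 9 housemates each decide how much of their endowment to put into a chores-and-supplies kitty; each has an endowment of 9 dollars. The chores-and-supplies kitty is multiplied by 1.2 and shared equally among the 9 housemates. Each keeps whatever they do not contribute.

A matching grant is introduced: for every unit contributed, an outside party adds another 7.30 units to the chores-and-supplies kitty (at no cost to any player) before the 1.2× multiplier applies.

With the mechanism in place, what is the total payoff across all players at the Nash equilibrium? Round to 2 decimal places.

806.76 dollars

The effective private return per unit is now 1.2 × 8.30 / 9 = 1.1067 > 1, so every player's dominant strategy flips to full contribution.
At the Nash equilibrium everyone contributes 9. Group total payoff = 1.2 × 8.30 × 81 = 806.76.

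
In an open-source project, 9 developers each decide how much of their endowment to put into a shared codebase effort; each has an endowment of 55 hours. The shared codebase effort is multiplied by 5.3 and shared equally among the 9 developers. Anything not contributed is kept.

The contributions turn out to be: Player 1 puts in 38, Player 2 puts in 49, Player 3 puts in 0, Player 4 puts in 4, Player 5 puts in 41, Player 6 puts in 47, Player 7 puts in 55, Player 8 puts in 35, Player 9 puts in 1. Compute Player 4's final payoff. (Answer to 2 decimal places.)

210.00 hours

Total contributed: 38 + 49 + 0 + 4 + 41 + 47 + 55 + 35 + 1 = 270.
Each receives 5.3 × 270 / 9 = 159.00 from the shared codebase effort.
Player 4 keeps 55 − 4 = 51, so Player 4's payoff is 51 + 159.00 = 210.00.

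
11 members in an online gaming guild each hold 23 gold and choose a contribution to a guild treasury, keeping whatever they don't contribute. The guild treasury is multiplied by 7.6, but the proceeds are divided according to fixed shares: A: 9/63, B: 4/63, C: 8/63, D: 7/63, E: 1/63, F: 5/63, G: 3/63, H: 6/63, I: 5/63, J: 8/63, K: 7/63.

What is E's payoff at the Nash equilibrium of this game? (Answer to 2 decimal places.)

25.77 gold

A player with share s gets back 7.6·s per unit contributed, so full contribution is dominant for anyone with s > 1/7.6 = 0.1316 and zero contribution is dominant for anyone below.
A alone (share 9/63) is above the threshold, contributing 23; the remaining 10 contribute 0. Total contributed: 23.
E keeps 23 and receives 7.6 × 23 × 1/63 = 2.77 from the guild treasury, for a payoff of 25.77.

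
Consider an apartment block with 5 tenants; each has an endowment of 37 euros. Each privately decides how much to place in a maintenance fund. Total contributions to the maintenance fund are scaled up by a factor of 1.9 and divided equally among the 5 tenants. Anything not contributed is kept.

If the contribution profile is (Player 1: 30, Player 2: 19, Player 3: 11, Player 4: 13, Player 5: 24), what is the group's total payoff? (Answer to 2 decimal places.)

Total contributed: 30 + 19 + 11 + 13 + 24 = 97; total kept: 5 × 37 − 97 = 88.
The maintenance fund pays out 1.9 × 97 = 184.30 in aggregate.
Group total = 88 + 184.30 = 272.30.

272.30 euros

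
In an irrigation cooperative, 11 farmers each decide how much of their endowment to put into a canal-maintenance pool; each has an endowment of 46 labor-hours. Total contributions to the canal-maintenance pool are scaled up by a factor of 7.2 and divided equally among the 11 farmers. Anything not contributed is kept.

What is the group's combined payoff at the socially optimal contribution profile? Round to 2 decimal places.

3643.20 labor-hours

Each contributed unit returns 7.200 to the group as a whole (0.6545 to each of 11 players), which exceeds 1, so the social optimum is full contribution: group total = 7.200 × 506 = 3643.20.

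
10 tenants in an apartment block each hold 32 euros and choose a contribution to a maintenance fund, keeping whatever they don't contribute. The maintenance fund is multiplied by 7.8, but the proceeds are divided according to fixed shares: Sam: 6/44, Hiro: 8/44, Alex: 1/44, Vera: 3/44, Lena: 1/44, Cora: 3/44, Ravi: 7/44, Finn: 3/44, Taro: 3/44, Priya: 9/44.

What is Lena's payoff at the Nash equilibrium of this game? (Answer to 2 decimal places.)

54.69 euros

For player j, contributing a unit is worthwhile iff 7.8 × (j's share) ≥ 1, i.e. iff j's share is at least 0.1282.
The shares above 0.1282 belong to Sam, Hiro, Ravi and Priya, contributing 32 each; the remaining 6 contribute 0. Total contributed: 128.
Lena keeps 32 and receives 7.8 × 128 × 1/44 = 22.69 from the maintenance fund, for a payoff of 54.69.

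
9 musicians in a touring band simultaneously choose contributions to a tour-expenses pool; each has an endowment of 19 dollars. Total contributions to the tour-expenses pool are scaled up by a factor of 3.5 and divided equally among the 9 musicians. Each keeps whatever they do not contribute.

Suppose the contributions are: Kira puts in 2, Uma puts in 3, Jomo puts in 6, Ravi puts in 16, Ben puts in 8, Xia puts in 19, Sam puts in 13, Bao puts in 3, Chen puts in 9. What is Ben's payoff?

41.72 dollars

Total contributed: 2 + 3 + 6 + 16 + 8 + 19 + 13 + 3 + 9 = 79.
Each receives 3.5 × 79 / 9 = 30.72 from the tour-expenses pool.
Ben keeps 19 − 8 = 11, so Ben's payoff is 11 + 30.72 = 41.72.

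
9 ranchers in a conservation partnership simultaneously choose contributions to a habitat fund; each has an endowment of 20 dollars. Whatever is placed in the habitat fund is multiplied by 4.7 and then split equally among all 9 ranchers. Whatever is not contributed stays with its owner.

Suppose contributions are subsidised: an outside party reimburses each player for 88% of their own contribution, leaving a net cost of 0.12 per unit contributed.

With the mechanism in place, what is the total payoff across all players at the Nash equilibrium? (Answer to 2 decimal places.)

Under the mechanism each unit contributed yields (4.7/9) / 0.12 = 4.3519 back to its contributor per unit of net cost, which exceeds 1, making full contribution the dominant choice for everyone.
At the Nash equilibrium everyone contributes 20. Group total payoff = 9 × (20 × 0.88 + 4.7 × 20) = 1004.40.

1004.40 dollars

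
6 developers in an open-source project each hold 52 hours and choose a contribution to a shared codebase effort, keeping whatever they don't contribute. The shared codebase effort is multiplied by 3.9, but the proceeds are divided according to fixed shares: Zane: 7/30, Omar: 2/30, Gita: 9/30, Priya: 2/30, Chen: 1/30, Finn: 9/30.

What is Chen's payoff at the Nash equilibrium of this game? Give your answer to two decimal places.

65.52 hours

Each unit j contributes comes back to j as 3.9 × (j's share), so j prefers to contribute only if that share exceeds 1/3.9 = 0.2564; otherwise keeping the unit dominates.
The shares above 0.2564 belong to Gita and Finn, contributing 52 each; the remaining 4 contribute 0. Total contributed: 104.
Chen keeps 52 and receives 3.9 × 104 × 1/30 = 13.52 from the shared codebase effort, for a payoff of 65.52.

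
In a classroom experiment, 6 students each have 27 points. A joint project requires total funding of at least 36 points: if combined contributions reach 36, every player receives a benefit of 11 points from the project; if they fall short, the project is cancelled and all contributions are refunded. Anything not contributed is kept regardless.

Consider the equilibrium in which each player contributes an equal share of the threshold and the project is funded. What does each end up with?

32 points

Equal share of the threshold: 36/6 = 6.
At this profile no one gains by cutting their contribution: any cut drops the total below 36, the project is cancelled, contributions are refunded, and the deviator ends with 27, which is less than 27 − 6 + 11 = 32. Contributing more than 6 just wastes the excess. So contributing exactly 6 is a best response.
Each player's payoff: 27 − 6 + 11 = 32.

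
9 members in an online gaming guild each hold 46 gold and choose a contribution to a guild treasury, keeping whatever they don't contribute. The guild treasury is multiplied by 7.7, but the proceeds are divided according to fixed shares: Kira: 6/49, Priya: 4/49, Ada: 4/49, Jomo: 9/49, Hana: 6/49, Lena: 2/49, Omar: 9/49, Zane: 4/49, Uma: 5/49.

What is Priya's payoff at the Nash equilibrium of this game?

Each unit j contributes comes back to j as 7.7 × (j's share), so j prefers to contribute only if that share exceeds 1/7.7 = 0.1299; otherwise keeping the unit dominates.
The shares above 0.1299 belong to Jomo and Omar, contributing 46 each; the remaining 7 contribute 0. Total contributed: 92.
Priya keeps 46 and receives 7.7 × 92 × 4/49 = 57.83 from the guild treasury, for a payoff of 103.83.

103.83 gold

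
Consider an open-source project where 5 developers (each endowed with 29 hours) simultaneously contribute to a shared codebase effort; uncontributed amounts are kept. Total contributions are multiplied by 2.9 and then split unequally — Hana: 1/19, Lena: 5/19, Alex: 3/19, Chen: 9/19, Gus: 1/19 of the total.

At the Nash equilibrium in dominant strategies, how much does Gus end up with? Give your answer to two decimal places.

33.43 hours

A player with share s gets back 2.9·s per unit contributed, so full contribution is dominant for anyone with s > 1/2.9 = 0.3448 and zero contribution is dominant for anyone below.
Only Chen (9/19) clears that bar, contributing 29; the remaining 4 contribute 0. Total contributed: 29.
Gus keeps 29 and receives 2.9 × 29 × 1/19 = 4.43 from the shared codebase effort, for a payoff of 33.43.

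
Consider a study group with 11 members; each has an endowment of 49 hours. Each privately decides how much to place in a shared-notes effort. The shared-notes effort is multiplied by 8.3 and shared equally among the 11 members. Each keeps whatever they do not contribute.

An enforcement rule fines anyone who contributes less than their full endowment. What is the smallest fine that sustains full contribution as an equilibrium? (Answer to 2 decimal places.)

Given the others contribute fully, the best deviation is to contribute 0 (any partial contribution still incurs the fine and gives up units whose private return 0.7545 is below 1).
Deviating from 49 to 0 saves 49 hours but forfeits the deviator's share of the drop in the shared-notes effort: 8.3/11 × 49 = 36.97.
So the deviation gain is 49 − 36.97 = 12.03, and the fine must be at least 12.03 hours to wipe it out.

12.03 hours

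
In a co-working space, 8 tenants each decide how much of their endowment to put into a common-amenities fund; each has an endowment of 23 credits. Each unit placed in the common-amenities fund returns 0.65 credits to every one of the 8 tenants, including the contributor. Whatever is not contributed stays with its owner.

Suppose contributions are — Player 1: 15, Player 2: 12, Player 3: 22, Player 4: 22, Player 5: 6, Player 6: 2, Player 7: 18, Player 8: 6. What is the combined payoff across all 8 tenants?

Total contributed: 15 + 12 + 22 + 22 + 6 + 2 + 18 + 6 = 103; total kept: 8 × 23 − 103 = 81.
The common-amenities fund pays out 0.65 × 8 × 103 = 535.60 in aggregate.
Group total = 81 + 535.60 = 616.60.

616.60 credits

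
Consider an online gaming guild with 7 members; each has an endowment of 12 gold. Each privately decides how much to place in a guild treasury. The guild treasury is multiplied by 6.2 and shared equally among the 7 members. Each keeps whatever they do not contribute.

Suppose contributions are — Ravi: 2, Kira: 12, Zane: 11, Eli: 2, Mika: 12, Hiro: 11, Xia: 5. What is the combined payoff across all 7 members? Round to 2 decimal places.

Total contributed: 2 + 12 + 11 + 2 + 12 + 11 + 5 = 55; total kept: 7 × 12 − 55 = 29.
The guild treasury pays out 6.2 × 55 = 341.00 in aggregate.
Group total = 29 + 341.00 = 370.00.

370.00 gold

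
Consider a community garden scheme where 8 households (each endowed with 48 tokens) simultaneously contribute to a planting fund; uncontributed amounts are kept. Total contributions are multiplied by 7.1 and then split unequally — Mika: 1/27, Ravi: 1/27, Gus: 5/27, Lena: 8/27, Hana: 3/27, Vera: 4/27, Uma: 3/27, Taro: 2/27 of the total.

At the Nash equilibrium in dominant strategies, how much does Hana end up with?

161.60 tokens

For player j, contributing a unit is worthwhile iff 7.1 × (j's share) ≥ 1, i.e. iff j's share is at least 0.1408.
Gus, Lena and Vera clear that bar, contributing 48 each; the remaining 5 contribute 0. Total contributed: 144.
Hana keeps 48 and receives 7.1 × 144 × 3/27 = 113.60 from the planting fund, for a payoff of 161.60.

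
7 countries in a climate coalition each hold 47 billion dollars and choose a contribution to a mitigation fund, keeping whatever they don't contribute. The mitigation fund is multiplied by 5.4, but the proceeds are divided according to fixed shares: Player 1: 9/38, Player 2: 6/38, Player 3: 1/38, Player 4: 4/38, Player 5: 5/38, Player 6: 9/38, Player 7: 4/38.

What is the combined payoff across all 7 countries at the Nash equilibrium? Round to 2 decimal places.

742.60 billion dollars

Each unit j contributes comes back to j as 5.4 × (j's share), so j prefers to contribute only if that share exceeds 1/5.4 = 0.1852; otherwise keeping the unit dominates.
Player 1 and Player 6 are above the threshold, contributing 47 each; the remaining 5 contribute 0. Total contributed: 94.
The mitigation fund pays out 5.4 × 94 = 507.60 in total (split across the unequal shares, but the aggregate is all that matters for the group sum).
The 5 free-riders keep 47 each, adding 235. Group total = 235 + 507.60 = 742.60.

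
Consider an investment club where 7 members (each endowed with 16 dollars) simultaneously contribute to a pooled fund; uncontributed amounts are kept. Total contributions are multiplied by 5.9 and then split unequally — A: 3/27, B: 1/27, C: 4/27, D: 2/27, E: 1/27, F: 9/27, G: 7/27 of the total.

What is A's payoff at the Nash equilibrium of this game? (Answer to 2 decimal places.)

36.98 dollars

A player with share s gets back 5.9·s per unit contributed, so full contribution is dominant for anyone with s > 1/5.9 = 0.1695 and zero contribution is dominant for anyone below.
F and G are above the threshold, contributing 16 each; the remaining 5 contribute 0. Total contributed: 32.
A keeps 16 and receives 5.9 × 32 × 3/27 = 20.98 from the pooled fund, for a payoff of 36.98.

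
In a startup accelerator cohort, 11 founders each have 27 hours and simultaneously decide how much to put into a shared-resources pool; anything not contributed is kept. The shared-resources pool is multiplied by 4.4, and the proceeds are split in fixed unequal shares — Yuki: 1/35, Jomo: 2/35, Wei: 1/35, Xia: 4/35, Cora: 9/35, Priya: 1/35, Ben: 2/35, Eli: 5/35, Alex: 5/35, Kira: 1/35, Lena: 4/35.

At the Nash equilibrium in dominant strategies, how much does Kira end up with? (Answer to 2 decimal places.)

Player j's private return per contributed unit is 4.4 × (j's share). Contributing is weakly dominant for j when that share is at least 1/4.4 = 0.2273, and contributing 0 is dominant otherwise.
Only Cora (9/35) clears that bar, contributing 27; the remaining 10 contribute 0. Total contributed: 27.
Kira keeps 27 and receives 4.4 × 27 × 1/35 = 3.39 from the shared-resources pool, for a payoff of 30.39.

30.39 hours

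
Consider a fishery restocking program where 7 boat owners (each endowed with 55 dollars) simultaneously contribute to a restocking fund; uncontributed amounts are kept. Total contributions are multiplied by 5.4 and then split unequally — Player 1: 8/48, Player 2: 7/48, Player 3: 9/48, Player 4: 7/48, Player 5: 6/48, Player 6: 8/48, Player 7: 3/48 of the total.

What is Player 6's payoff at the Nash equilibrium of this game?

Player j's private return per contributed unit is 5.4 × (j's share). Contributing is weakly dominant for j when that share is at least 1/5.4 = 0.1852, and contributing 0 is dominant otherwise.
Only Player 3 (9/48) clears that bar, contributing 55; the remaining 6 contribute 0. Total contributed: 55.
Player 6 keeps 55 and receives 5.4 × 55 × 8/48 = 49.50 from the restocking fund, for a payoff of 104.50.

104.50 dollars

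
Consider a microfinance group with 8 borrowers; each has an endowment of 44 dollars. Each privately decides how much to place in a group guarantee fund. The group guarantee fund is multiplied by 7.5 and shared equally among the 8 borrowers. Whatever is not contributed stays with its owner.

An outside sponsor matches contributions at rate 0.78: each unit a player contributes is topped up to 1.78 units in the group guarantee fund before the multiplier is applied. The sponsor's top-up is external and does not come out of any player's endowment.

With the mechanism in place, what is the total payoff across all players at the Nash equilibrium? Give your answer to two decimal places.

4699.20 dollars

The effective private return per unit is now 7.5 × 1.78 / 8 = 1.6688 > 1, so every player's dominant strategy flips to full contribution.
So the Nash equilibrium is full contribution by all 8; the group earns 7.5 × 1.78 × 352 = 4699.20.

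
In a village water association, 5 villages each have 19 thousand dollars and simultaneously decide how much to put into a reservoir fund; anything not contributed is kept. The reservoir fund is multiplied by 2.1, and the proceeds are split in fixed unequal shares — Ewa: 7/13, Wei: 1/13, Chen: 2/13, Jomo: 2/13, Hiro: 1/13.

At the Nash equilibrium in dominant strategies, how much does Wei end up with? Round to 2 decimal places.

22.07 thousand dollars

Player j's private return per contributed unit is 2.1 × (j's share). Contributing is weakly dominant for j when that share is at least 1/2.1 = 0.4762, and contributing 0 is dominant otherwise.
The only share above 0.4762 is Ewa's 7/13, contributing 19; the remaining 4 contribute 0. Total contributed: 19.
Wei keeps 19 and receives 2.1 × 19 × 1/13 = 3.07 from the reservoir fund, for a payoff of 22.07.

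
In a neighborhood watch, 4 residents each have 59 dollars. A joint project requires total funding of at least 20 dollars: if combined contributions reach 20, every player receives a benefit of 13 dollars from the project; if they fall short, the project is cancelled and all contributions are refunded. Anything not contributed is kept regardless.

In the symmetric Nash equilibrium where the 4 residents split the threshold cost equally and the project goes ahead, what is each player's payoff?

67 dollars

Equal share of the threshold: 20/4 = 5.
At this profile no one gains by cutting their contribution: any cut drops the total below 20, the project is cancelled, contributions are refunded, and the deviator ends with 59, which is less than 59 − 5 + 13 = 67. Contributing more than 5 just wastes the excess. So contributing exactly 5 is a best response.
Each player's payoff: 59 − 5 + 13 = 67.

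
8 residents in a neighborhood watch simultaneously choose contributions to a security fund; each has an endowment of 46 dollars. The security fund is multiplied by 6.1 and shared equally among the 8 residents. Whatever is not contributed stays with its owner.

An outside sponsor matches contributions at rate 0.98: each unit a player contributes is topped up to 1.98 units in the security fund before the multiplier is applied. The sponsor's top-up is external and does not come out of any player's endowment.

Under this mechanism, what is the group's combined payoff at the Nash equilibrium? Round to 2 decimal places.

4444.70 dollars

The effective private return per unit is now 6.1 × 1.98 / 8 = 1.5098 > 1, so every player's dominant strategy flips to full contribution.
At the Nash equilibrium everyone contributes 46. Group total payoff = 6.1 × 1.98 × 368 = 4444.70.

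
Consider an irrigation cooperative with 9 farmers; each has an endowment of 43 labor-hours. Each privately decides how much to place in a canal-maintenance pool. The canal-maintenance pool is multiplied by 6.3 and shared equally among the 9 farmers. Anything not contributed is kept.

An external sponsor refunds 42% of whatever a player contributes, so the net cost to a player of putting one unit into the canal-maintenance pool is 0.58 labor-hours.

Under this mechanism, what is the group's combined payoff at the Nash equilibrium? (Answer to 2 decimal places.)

2600.64 labor-hours

With the mechanism, a contributed unit returns (6.3/9) / 0.58 = 1.2069 per unit of net cost to the contributor — now above 1 — so contributing fully is weakly dominant for every player.
So the Nash equilibrium is full contribution by all 9; the group earns 9 × (43 × 0.42 + 6.3 × 43) = 2600.64.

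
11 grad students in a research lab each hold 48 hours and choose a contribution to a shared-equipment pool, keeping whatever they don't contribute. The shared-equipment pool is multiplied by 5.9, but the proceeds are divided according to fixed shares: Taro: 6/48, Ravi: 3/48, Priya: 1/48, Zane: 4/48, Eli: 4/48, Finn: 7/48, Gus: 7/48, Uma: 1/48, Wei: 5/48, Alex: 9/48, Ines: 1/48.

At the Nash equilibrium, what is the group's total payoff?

Player j's private return per contributed unit is 5.9 × (j's share). Contributing is weakly dominant for j when that share is at least 1/5.9 = 0.1695, and contributing 0 is dominant otherwise.
Alex alone (share 9/48) is above the threshold, contributing 48; the remaining 10 contribute 0. Total contributed: 48.
The shared-equipment pool pays out 5.9 × 48 = 283.20 in total (split across the unequal shares, but the aggregate is all that matters for the group sum).
The 10 free-riders keep 48 each, adding 480. Group total = 480 + 283.20 = 763.20.

763.20 hours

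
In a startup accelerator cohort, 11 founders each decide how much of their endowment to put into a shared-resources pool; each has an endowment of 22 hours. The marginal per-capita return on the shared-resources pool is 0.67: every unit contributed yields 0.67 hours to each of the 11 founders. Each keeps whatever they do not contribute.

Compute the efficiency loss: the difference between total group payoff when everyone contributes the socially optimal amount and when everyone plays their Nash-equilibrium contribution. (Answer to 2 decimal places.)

The private return per contributed unit is 0.67 < 1, so contributing 0 is dominant for every player. At the Nash equilibrium everyone keeps their 22, and the group total is 11 × 22 = 242.
Each contributed unit returns 7.370 to the group as a whole (0.67 to each of 11 players), which exceeds 1, so the social optimum is full contribution: group total = 7.370 × 242 = 1783.54.
Efficiency loss = 1783.54 − 242 = 1541.54.

1541.54 hours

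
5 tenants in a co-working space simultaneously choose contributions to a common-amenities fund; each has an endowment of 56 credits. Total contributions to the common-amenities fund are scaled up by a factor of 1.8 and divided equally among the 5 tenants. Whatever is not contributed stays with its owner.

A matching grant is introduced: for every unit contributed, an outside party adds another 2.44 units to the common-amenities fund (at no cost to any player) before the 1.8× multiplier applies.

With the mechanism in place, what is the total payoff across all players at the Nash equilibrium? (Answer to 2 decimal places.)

1733.76 credits

Under the mechanism each unit contributed yields 1.8 × 3.44 / 5 = 1.2384 back to its contributor per unit of net cost, which exceeds 1, making full contribution the dominant choice for everyone.
So the Nash equilibrium is full contribution by all 5; the group earns 1.8 × 3.44 × 280 = 1733.76.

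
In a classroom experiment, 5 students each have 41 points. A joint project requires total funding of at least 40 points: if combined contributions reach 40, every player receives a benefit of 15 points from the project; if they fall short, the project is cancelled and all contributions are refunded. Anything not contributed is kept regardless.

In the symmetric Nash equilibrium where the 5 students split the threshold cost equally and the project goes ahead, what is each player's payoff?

Equal share of the threshold: 40/5 = 8.
At this profile no one gains by cutting their contribution: any cut drops the total below 40, the project is cancelled, contributions are refunded, and the deviator ends with 41, which is less than 41 − 8 + 15 = 48. Contributing more than 8 just wastes the excess. So contributing exactly 8 is a best response.
Each player's payoff: 41 − 8 + 15 = 48.

48 points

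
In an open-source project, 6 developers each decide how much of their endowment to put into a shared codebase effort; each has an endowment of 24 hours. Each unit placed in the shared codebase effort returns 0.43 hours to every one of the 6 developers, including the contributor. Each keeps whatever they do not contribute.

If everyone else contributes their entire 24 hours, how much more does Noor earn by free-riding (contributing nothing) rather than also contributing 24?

13.68 hours

Switching from a contribution of 24 to 0 lets Noor keep an extra 24 hours, but lowers the shared codebase effort by 24, which costs Noor their own share of that drop: 0.43 × 24 = 10.32.
Net gain = 24 − 10.32 = 13.68. The private return per contributed unit (0.43) is below 1, so free-riding is indeed the best response regardless of what the others do.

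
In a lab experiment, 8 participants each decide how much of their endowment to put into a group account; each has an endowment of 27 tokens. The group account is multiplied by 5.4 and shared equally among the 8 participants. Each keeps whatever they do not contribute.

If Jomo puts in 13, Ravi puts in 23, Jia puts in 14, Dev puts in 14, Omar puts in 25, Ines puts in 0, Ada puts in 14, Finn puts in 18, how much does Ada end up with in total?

Total contributed: 13 + 23 + 14 + 14 + 25 + 0 + 14 + 18 = 121.
Each receives 5.4 × 121 / 8 = 81.68 from the group account.
Ada keeps 27 − 14 = 13, so Ada's payoff is 13 + 81.68 = 94.68.

94.68 tokens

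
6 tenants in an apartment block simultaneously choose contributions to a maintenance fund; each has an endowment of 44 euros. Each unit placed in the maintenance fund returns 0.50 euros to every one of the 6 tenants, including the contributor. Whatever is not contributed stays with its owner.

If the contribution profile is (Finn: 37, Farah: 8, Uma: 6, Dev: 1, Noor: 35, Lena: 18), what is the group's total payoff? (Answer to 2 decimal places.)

Total contributed: 37 + 8 + 6 + 1 + 35 + 18 = 105; total kept: 6 × 44 − 105 = 159.
The maintenance fund pays out 0.50 × 6 × 105 = 315.00 in aggregate.
Group total = 159 + 315.00 = 474.00.

474.00 euros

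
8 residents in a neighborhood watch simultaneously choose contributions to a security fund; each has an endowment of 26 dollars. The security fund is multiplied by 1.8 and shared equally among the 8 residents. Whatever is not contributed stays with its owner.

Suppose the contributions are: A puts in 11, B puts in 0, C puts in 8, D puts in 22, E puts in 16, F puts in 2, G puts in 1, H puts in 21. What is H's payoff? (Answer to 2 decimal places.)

Total contributed: 11 + 0 + 8 + 22 + 16 + 2 + 1 + 21 = 81.
Each receives 1.8 × 81 / 8 = 18.23 from the security fund.
H keeps 26 − 21 = 5, so H's payoff is 5 + 18.23 = 23.23.

23.23 dollars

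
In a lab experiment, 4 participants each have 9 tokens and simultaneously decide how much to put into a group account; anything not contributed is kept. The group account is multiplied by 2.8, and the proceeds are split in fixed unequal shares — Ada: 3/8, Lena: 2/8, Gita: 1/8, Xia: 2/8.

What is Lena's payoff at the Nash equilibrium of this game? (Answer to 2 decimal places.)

Player j's private return per contributed unit is 2.8 × (j's share). Contributing is weakly dominant for j when that share is at least 1/2.8 = 0.3571, and contributing 0 is dominant otherwise.
Ada alone (share 3/8) is above the threshold, contributing 9; the remaining 3 contribute 0. Total contributed: 9.
Lena keeps 9 and receives 2.8 × 9 × 2/8 = 6.30 from the group account, for a payoff of 15.30.

15.30 tokens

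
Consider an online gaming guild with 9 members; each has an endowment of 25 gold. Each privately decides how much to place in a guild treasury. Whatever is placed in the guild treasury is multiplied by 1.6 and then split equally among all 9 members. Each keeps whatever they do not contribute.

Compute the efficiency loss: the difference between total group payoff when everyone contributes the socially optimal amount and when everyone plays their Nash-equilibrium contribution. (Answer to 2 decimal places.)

135.00 gold

Each contributed unit returns 1.6/9 = 0.1778 to its contributor — below 1 — so contributing 0 is dominant for every player. At the Nash equilibrium everyone keeps their 25, and the group total is 9 × 25 = 225.
Each contributed unit returns 1.600 to the group as a whole (0.1778 to each of 9 players), which exceeds 1, so the social optimum is full contribution: group total = 1.600 × 225 = 360.00.
Efficiency loss = 360.00 − 225 = 135.00.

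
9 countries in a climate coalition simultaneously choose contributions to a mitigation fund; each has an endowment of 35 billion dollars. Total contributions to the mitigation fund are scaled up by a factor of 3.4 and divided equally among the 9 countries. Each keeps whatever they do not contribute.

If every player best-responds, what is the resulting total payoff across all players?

315.00 billion dollars

Each contributed unit returns 3.4/9 = 0.3778 to its contributor — below 1 — so contributing 0 is dominant for every player. At the Nash equilibrium everyone keeps their 35, and the group total is 9 × 35 = 315.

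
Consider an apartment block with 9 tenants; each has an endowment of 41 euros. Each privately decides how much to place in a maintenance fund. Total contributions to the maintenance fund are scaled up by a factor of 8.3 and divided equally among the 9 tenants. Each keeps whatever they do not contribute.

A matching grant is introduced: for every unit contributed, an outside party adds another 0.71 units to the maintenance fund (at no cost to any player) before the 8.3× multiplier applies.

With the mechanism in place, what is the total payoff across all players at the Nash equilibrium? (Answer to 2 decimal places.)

With the mechanism, a contributed unit returns 8.3 × 1.71 / 9 = 1.5770 per unit of net cost to the contributor — now above 1 — so contributing fully is weakly dominant for every player.
At the Nash equilibrium everyone contributes 41. Group total payoff = 8.3 × 1.71 × 369 = 5237.22.

5237.22 euros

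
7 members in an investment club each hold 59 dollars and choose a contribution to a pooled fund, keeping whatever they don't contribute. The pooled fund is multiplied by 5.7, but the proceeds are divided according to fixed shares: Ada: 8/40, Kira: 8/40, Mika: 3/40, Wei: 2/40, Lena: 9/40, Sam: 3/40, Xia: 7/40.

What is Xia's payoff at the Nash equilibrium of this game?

Player j's private return per contributed unit is 5.7 × (j's share). Contributing is weakly dominant for j when that share is at least 1/5.7 = 0.1754, and contributing 0 is dominant otherwise.
The shares above 0.1754 belong to Ada, Kira and Lena, contributing 59 each; the remaining 4 contribute 0. Total contributed: 177.
Xia keeps 59 and receives 5.7 × 177 × 7/40 = 176.56 from the pooled fund, for a payoff of 235.56.

235.56 dollars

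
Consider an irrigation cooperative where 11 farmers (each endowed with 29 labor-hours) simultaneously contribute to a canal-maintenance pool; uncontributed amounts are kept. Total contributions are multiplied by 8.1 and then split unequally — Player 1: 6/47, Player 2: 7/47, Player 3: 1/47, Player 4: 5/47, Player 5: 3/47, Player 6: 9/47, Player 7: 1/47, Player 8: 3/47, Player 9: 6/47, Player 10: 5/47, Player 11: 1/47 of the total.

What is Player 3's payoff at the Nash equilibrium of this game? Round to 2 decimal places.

48.99 labor-hours

Each unit j contributes comes back to j as 8.1 × (j's share), so j prefers to contribute only if that share exceeds 1/8.1 = 0.1235; otherwise keeping the unit dominates.
Player 1, Player 2, Player 6 and Player 9 are above the threshold, contributing 29 each; the remaining 7 contribute 0. Total contributed: 116.
Player 3 keeps 29 and receives 8.1 × 116 × 1/47 = 19.99 from the canal-maintenance pool, for a payoff of 48.99.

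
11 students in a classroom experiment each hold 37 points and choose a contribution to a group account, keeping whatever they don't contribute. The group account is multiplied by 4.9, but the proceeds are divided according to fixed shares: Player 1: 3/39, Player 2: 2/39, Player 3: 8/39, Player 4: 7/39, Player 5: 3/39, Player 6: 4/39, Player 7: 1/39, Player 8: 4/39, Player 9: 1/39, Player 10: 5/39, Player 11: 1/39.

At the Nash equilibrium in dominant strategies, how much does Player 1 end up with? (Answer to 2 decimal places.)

50.95 points

Each unit j contributes comes back to j as 4.9 × (j's share), so j prefers to contribute only if that share exceeds 1/4.9 = 0.2041; otherwise keeping the unit dominates.
Only Player 3 (8/39) clears that bar, contributing 37; the remaining 10 contribute 0. Total contributed: 37.
Player 1 keeps 37 and receives 4.9 × 37 × 3/39 = 13.95 from the group account, for a payoff of 50.95.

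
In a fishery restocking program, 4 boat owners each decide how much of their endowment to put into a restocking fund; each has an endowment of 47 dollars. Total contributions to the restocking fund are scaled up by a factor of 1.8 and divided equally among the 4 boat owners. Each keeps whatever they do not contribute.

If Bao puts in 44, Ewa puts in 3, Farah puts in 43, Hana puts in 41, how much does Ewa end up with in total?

Total contributed: 44 + 3 + 43 + 41 = 131.
Each receives 1.8 × 131 / 4 = 58.95 from the restocking fund.
Ewa keeps 47 − 3 = 44, so Ewa's payoff is 44 + 58.95 = 102.95.

102.95 dollars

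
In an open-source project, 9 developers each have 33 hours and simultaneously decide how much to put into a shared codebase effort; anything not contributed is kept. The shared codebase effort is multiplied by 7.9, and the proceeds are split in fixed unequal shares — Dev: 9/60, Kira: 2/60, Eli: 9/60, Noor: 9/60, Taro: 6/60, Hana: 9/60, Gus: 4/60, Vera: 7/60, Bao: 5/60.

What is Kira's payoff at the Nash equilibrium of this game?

67.76 hours

Each unit j contributes comes back to j as 7.9 × (j's share), so j prefers to contribute only if that share exceeds 1/7.9 = 0.1266; otherwise keeping the unit dominates.
Dev, Eli, Noor and Hana are above the threshold, contributing 33 each; the remaining 5 contribute 0. Total contributed: 132.
Kira keeps 33 and receives 7.9 × 132 × 2/60 = 34.76 from the shared codebase effort, for a payoff of 67.76.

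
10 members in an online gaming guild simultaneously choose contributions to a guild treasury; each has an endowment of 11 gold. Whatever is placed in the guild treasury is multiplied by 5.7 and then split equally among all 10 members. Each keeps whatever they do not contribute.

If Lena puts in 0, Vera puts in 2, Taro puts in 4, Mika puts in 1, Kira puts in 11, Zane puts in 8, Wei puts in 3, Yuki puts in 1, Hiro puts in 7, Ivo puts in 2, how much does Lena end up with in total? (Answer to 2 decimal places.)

33.23 gold

Total contributed: 0 + 2 + 4 + 1 + 11 + 8 + 3 + 1 + 7 + 2 = 39.
Each receives 5.7 × 39 / 10 = 22.23 from the guild treasury.
Lena keeps 11 − 0 = 11, so Lena's payoff is 11 + 22.23 = 33.23.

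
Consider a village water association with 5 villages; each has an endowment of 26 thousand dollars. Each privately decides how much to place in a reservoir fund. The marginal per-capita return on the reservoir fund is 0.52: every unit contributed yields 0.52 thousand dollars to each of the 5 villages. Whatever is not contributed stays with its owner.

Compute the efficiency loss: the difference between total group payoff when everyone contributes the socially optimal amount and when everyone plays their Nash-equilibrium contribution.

The private return per contributed unit is 0.52 < 1, so contributing 0 is dominant for every player. At the Nash equilibrium everyone keeps their 26, and the group total is 5 × 26 = 130.
Each contributed unit returns 2.600 to the group as a whole (0.52 to each of 5 players), which exceeds 1, so the social optimum is full contribution: group total = 2.600 × 130 = 338.00.
Efficiency loss = 338.00 − 130 = 208.00.

208.00 thousand dollars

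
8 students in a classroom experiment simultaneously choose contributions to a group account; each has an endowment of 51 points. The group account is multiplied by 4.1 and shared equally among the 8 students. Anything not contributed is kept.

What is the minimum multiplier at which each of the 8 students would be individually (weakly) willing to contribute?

A contributed unit returns (multiplier)/8 to its contributor.
This reaches 1 exactly when the multiplier is 8.

8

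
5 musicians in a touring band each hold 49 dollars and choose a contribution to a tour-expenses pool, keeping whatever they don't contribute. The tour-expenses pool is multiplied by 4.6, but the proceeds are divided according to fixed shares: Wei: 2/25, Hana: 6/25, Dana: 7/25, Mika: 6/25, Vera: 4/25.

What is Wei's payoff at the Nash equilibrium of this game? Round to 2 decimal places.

Each unit j contributes comes back to j as 4.6 × (j's share), so j prefers to contribute only if that share exceeds 1/4.6 = 0.2174; otherwise keeping the unit dominates.
Hana, Dana and Mika are above the threshold, contributing 49 each; the remaining 2 contribute 0. Total contributed: 147.
Wei keeps 49 and receives 4.6 × 147 × 2/25 = 54.10 from the tour-expenses pool, for a payoff of 103.10.

103.10 dollars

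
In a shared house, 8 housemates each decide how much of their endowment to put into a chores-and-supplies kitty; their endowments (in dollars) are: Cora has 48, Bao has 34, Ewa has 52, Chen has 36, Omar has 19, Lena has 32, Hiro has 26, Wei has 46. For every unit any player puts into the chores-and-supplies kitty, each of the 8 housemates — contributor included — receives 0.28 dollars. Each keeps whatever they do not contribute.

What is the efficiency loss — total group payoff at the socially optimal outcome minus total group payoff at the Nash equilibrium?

363.32 dollars

The private return per contributed unit is 0.28 < 1 for everyone, so the Nash equilibrium is zero contribution and the group total is Σ E_j = 48 + 34 + 52 + 36 + 19 + 32 + 26 + 46 = 293.
Each contributed unit returns 2.240 to the group, so the social optimum is full contribution by everyone: group total = 2.240 × 293 = 656.32.
Efficiency loss = (2.240 − 1) × 293 = 363.32.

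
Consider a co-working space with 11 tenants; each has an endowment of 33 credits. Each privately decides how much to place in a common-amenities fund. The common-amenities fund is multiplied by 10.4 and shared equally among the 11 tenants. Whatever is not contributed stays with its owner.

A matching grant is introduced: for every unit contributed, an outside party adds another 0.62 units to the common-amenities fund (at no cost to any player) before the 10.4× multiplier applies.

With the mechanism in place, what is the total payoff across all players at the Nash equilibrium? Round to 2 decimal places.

The effective private return per unit is now 10.4 × 1.62 / 11 = 1.5316 > 1, so every player's dominant strategy flips to full contribution.
So the Nash equilibrium is full contribution by all 11; the group earns 10.4 × 1.62 × 363 = 6115.82.

6115.82 credits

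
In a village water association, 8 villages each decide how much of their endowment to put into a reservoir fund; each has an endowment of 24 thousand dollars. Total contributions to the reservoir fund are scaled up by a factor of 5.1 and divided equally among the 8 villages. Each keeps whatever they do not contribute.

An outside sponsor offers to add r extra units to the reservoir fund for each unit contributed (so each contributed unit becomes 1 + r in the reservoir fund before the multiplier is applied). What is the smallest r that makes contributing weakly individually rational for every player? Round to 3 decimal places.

0.569

With matching at rate r, one contributed unit becomes (1 + r) in the reservoir fund and returns 5.1 × (1 + r) / 8 to the contributor.
Setting this equal to 1: 1 + r = 8/5.1 = 1.5686.
So the minimum matching rate is r = 1.5686 − 1 = 0.569.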